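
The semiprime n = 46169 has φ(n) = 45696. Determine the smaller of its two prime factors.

φ(n) = (p−1)(q−1) = n − (p+q) + 1, so p + q = 46169 − 45696 + 1 = 474.
p and q are the roots of t² − 474t + 46169 = 0.
Discriminant: 474² − 4·46169 = 224676 − 184676 = 40000; √40000 = 200.
q = (474 − 200)/2 = 137, p = (474 + 200)/2 = 337.
Check: 137 · 337 = 46169.

137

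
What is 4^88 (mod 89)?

1

4^1 ≡ 4 (mod 89)
4^2 ≡ 4^2 = 16 ≡ 16 (mod 89)
4^4 ≡ 16^2 = 256 ≡ 78 (mod 89)
4^8 ≡ 78^2 = 6084 ≡ 32 (mod 89)
4^16 ≡ 32^2 = 1024 ≡ 45 (mod 89)
4^32 ≡ 45^2 = 2025 ≡ 67 (mod 89)
4^64 ≡ 67^2 = 4489 ≡ 39 (mod 89)
88 = 64 + 16 + 8 in binary powers of 2.
So 4^88 ≡ 39 · 45 · 32 ≡ 1 (mod 89).
Since the result is 1, base 4 gives no evidence that 89 is composite.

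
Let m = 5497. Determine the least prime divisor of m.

5497 is odd.
Digit sum 25, not divisible by 3.
Ends in 7: not divisible by 5.
7: 5497 = 7·785 + 2
11: 5497 = 11·499 + 8
13: 5497 = 13·422 + 11
17: 5497 = 17·323 + 6
19: 5497 = 19·289 + 6
23: 5497 = 23·239

23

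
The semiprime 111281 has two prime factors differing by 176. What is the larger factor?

433

Since p = q + 176, we have 111281 = q(q + 176), so q² + 176q − 111281 = 0.
Discriminant: 176² + 4·111281 = 30976 + 445124 = 476100; √476100 = 690.
q = (−176 + 690)/2 = 257, and p = q + 176 = 433.
Check: 257 · 433 = 111281.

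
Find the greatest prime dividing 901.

53

901 = 17 · 53
53 is prime.
So 901 = 17 · 53; the largest prime factor is 53.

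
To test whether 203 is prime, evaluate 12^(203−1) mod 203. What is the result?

12^1 ≡ 12 (mod 203)
12^2 ≡ 12^2 = 144 ≡ 144 (mod 203)
12^4 ≡ 144^2 = 20736 ≡ 30 (mod 203)
12^8 ≡ 30^2 = 900 ≡ 88 (mod 203)
12^16 ≡ 88^2 = 7744 ≡ 30 (mod 203)
12^32 ≡ 30^2 = 900 ≡ 88 (mod 203)
12^64 ≡ 88^2 = 7744 ≡ 30 (mod 203)
12^128 ≡ 30^2 = 900 ≡ 88 (mod 203)
202 = 128 + 64 + 8 + 2 in binary powers of 2.
So 12^202 ≡ 88 · 30 · 88 · 144 ≡ 86 (mod 203).
Since 86 ≠ 1, base 12 is a Fermat witness: 203 is composite.

86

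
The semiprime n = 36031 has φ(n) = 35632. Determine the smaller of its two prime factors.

φ(n) = (p−1)(q−1) = n − (p+q) + 1, so p + q = 36031 − 35632 + 1 = 400.
p and q are the roots of t² − 400t + 36031 = 0.
Discriminant: 400² − 4·36031 = 160000 − 144124 = 15876; √15876 = 126.
q = (400 − 126)/2 = 137, p = (400 + 126)/2 = 263.
Check: 137 · 263 = 36031.

137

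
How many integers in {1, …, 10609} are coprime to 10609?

Factor: 10609 = 103^2.
φ(10609) = 103^1·(103−1) = 10506.

10506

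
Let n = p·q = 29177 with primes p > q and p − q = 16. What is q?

Since p = q + 16, we have 29177 = q(q + 16), so q² + 16q − 29177 = 0.
Discriminant: 16² + 4·29177 = 256 + 116708 = 116964; √116964 = 342.
q = (−16 + 342)/2 = 163, and p = q + 16 = 179.
Check: 163 · 179 = 29177.

163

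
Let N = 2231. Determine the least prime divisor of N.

23

2231 is odd.
Digit sum 8, not divisible by 3.
Ends in 1: not divisible by 5.
7: 2231 = 7·318 + 5
11: 2231 = 11·202 + 9
13: 2231 = 13·171 + 8
17: 2231 = 17·131 + 4
19: 2231 = 19·117 + 8
23: 2231 = 23·97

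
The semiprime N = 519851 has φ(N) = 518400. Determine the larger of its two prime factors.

φ(n) = (p−1)(q−1) = n − (p+q) + 1, so p + q = 519851 − 518400 + 1 = 1452.
p and q are the roots of t² − 1452t + 519851 = 0.
Discriminant: 1452² − 4·519851 = 2108304 − 2079404 = 28900; √28900 = 170.
q = (1452 − 170)/2 = 641, p = (1452 + 170)/2 = 811.
Check: 641 · 811 = 519851.

811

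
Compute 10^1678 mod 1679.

995

10^1 ≡ 10 (mod 1679)
10^2 ≡ 10^2 = 100 ≡ 100 (mod 1679)
10^4 ≡ 100^2 = 10000 ≡ 1605 (mod 1679)
10^8 ≡ 1605^2 = 2576025 ≡ 439 (mod 1679)
10^16 ≡ 439^2 = 192721 ≡ 1315 (mod 1679)
10^32 ≡ 1315^2 = 1729225 ≡ 1534 (mod 1679)
10^64 ≡ 1534^2 = 2353156 ≡ 877 (mod 1679)
10^128 ≡ 877^2 = 769129 ≡ 147 (mod 1679)
10^256 ≡ 147^2 = 21609 ≡ 1461 (mod 1679)
10^512 ≡ 1461^2 = 2134521 ≡ 512 (mod 1679)
10^1024 ≡ 512^2 = 262144 ≡ 220 (mod 1679)
1678 = 1024 + 512 + 128 + 8 + 4 + 2 in binary powers of 2.
So 10^1678 ≡ 220 · 512 · 147 · 439 · 1605 · 100 ≡ 995 (mod 1679).
Since 995 ≠ 1, base 10 is a Fermat witness: 1679 is composite.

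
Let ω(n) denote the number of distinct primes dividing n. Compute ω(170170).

6

170170 = 2 · 85085
85085 = 5 · 17017
17017 = 7 · 2431
2431 = 11 · 221
221 = 13 · 17
170170 = 2 · 5 · 7 · 11 · 13 · 17, which has 6 distinct prime factors.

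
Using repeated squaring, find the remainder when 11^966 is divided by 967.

11^1 ≡ 11 (mod 967)
11^2 ≡ 11^2 = 121 ≡ 121 (mod 967)
11^4 ≡ 121^2 = 14641 ≡ 136 (mod 967)
11^8 ≡ 136^2 = 18496 ≡ 123 (mod 967)
11^16 ≡ 123^2 = 15129 ≡ 624 (mod 967)
11^32 ≡ 624^2 = 389376 ≡ 642 (mod 967)
11^64 ≡ 642^2 = 412164 ≡ 222 (mod 967)
11^128 ≡ 222^2 = 49284 ≡ 934 (mod 967)
11^256 ≡ 934^2 = 872356 ≡ 122 (mod 967)
11^512 ≡ 122^2 = 14884 ≡ 379 (mod 967)
966 = 512 + 256 + 128 + 64 + 4 + 2 in binary powers of 2.
So 11^966 ≡ 379 · 122 · 934 · 222 · 136 · 121 ≡ 1 (mod 967).
Since the result is 1, base 11 gives no evidence that 967 is composite.

1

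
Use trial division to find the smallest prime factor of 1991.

1991 is odd.
Digit sum 20, not divisible by 3.
Ends in 1: not divisible by 5.
7: 1991 = 7·284 + 3
11: 1991 = 11·181

11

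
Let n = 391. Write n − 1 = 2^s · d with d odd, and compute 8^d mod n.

391 − 1 = 390 = 2^1 · 195, so d = 195.
8^1 ≡ 8 (mod 391)
8^2 ≡ 8^2 = 64 ≡ 64 (mod 391)
8^4 ≡ 64^2 = 4096 ≡ 186 (mod 391)
8^8 ≡ 186^2 = 34596 ≡ 188 (mod 391)
8^16 ≡ 188^2 = 35344 ≡ 154 (mod 391)
8^32 ≡ 154^2 = 23716 ≡ 256 (mod 391)
8^64 ≡ 256^2 = 65536 ≡ 239 (mod 391)
8^128 ≡ 239^2 = 57121 ≡ 35 (mod 391)
195 = 128 + 64 + 2 + 1 in binary powers of 2.
So 8^195 ≡ 35 · 239 · 64 · 8 ≡ 257 (mod 391).
Squaring chain: 257; never reaches −1, so base 8 is a Miller–Rabin witness that 391 is composite.

257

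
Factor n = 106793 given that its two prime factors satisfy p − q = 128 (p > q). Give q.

269

Since p = q + 128, we have 106793 = q(q + 128), so q² + 128q − 106793 = 0.
Discriminant: 128² + 4·106793 = 16384 + 427172 = 443556; √443556 = 666.
q = (−128 + 666)/2 = 269, and p = q + 128 = 397.
Check: 269 · 397 = 106793.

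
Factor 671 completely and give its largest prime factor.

61

671 = 11 · 61
61 is prime.
So 671 = 11 · 61; the largest prime factor is 61.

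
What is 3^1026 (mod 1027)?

3^1 ≡ 3 (mod 1027)
3^2 ≡ 3^2 = 9 ≡ 9 (mod 1027)
3^4 ≡ 9^2 = 81 ≡ 81 (mod 1027)
3^8 ≡ 81^2 = 6561 ≡ 399 (mod 1027)
3^16 ≡ 399^2 = 159201 ≡ 16 (mod 1027)
3^32 ≡ 16^2 = 256 ≡ 256 (mod 1027)
3^64 ≡ 256^2 = 65536 ≡ 835 (mod 1027)
3^128 ≡ 835^2 = 697225 ≡ 919 (mod 1027)
3^256 ≡ 919^2 = 844561 ≡ 367 (mod 1027)
3^512 ≡ 367^2 = 134689 ≡ 152 (mod 1027)
3^1024 ≡ 152^2 = 23104 ≡ 510 (mod 1027)
1026 = 1024 + 2 in binary powers of 2.
So 3^1026 ≡ 510 · 9 ≡ 482 (mod 1027).
Since 482 ≠ 1, base 3 is a Fermat witness: 1027 is composite.

482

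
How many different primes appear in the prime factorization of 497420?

497420 = 2^2 · 124355
124355 = 5 · 24871
24871 = 7 · 3553
3553 = 11 · 323
323 = 17 · 19
497420 = 2^2 · 5 · 7 · 11 · 17 · 19, which has 6 distinct prime factors.

6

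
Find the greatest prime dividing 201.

67

201 = 3 · 67
67 is prime.
So 201 = 3 · 67; the largest prime factor is 67.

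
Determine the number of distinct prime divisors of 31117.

2

31117 = 29^2 · 37
31117 = 29^2 · 37, which has 2 distinct prime factors.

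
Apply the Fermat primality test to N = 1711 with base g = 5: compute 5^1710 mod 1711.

5^1 ≡ 5 (mod 1711)
5^2 ≡ 5^2 = 25 ≡ 25 (mod 1711)
5^4 ≡ 25^2 = 625 ≡ 625 (mod 1711)
5^8 ≡ 625^2 = 390625 ≡ 517 (mod 1711)
5^16 ≡ 517^2 = 267289 ≡ 373 (mod 1711)
5^32 ≡ 373^2 = 139129 ≡ 538 (mod 1711)
5^64 ≡ 538^2 = 289444 ≡ 285 (mod 1711)
5^128 ≡ 285^2 = 81225 ≡ 808 (mod 1711)
5^256 ≡ 808^2 = 652864 ≡ 973 (mod 1711)
5^512 ≡ 973^2 = 946729 ≡ 546 (mod 1711)
5^1024 ≡ 546^2 = 298116 ≡ 402 (mod 1711)
1710 = 1024 + 512 + 128 + 32 + 8 + 4 + 2 in binary powers of 2.
So 5^1710 ≡ 402 · 546 · 808 · 538 · 517 · 625 · 25 ≡ 779 (mod 1711).
Since 779 ≠ 1, base 5 is a Fermat witness: 1711 is composite.

779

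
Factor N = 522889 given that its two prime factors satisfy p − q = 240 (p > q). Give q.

Since p = q + 240, we have 522889 = q(q + 240), so q² + 240q − 522889 = 0.
Discriminant: 240² + 4·522889 = 57600 + 2091556 = 2149156; √2149156 = 1466.
q = (−240 + 1466)/2 = 613, and p = q + 240 = 853.
Check: 613 · 853 = 522889.

613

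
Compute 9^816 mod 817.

752

9^1 ≡ 9 (mod 817)
9^2 ≡ 9^2 = 81 ≡ 81 (mod 817)
9^4 ≡ 81^2 = 6561 ≡ 25 (mod 817)
9^8 ≡ 25^2 = 625 ≡ 625 (mod 817)
9^16 ≡ 625^2 = 390625 ≡ 99 (mod 817)
9^32 ≡ 99^2 = 9801 ≡ 814 (mod 817)
9^64 ≡ 814^2 = 662596 ≡ 9 (mod 817)
9^128 ≡ 9^2 = 81 ≡ 81 (mod 817)
9^256 ≡ 81^2 = 6561 ≡ 25 (mod 817)
9^512 ≡ 25^2 = 625 ≡ 625 (mod 817)
816 = 512 + 256 + 32 + 16 in binary powers of 2.
So 9^816 ≡ 625 · 25 · 814 · 99 ≡ 752 (mod 817).
Since 752 ≠ 1, base 9 is a Fermat witness: 817 is composite.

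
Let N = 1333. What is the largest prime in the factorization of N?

1333 = 31 · 43
43 is prime.
So 1333 = 31 · 43; the largest prime factor is 43.

43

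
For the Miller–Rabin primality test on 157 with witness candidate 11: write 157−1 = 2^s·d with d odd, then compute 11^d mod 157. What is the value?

1

157 − 1 = 156 = 2^2 · 39, so d = 39.
11^1 ≡ 11 (mod 157)
11^2 ≡ 11^2 = 121 ≡ 121 (mod 157)
11^4 ≡ 121^2 = 14641 ≡ 40 (mod 157)
11^8 ≡ 40^2 = 1600 ≡ 30 (mod 157)
11^16 ≡ 30^2 = 900 ≡ 115 (mod 157)
11^32 ≡ 115^2 = 13225 ≡ 37 (mod 157)
39 = 32 + 4 + 2 + 1 in binary powers of 2.
So 11^39 ≡ 37 · 40 · 121 · 11 ≡ 1 (mod 157).
Since 11^d ≡ 1 (mod 157), base 11 does not prove 157 composite.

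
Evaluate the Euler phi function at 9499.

7656

Factor: 9499 = 7 · 23 · 59.
φ(9499) = (7−1) · (23−1) · (59−1) = 6 · 22 · 58 = 7656.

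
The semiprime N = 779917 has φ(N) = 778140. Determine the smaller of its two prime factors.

787

φ(n) = (p−1)(q−1) = n − (p+q) + 1, so p + q = 779917 − 778140 + 1 = 1778.
p and q are the roots of t² − 1778t + 779917 = 0.
Discriminant: 1778² − 4·779917 = 3161284 − 3119668 = 41616; √41616 = 204.
q = (1778 − 204)/2 = 787, p = (1778 + 204)/2 = 991.
Check: 787 · 991 = 779917.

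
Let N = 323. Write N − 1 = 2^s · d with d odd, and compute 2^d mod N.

257

323 − 1 = 322 = 2^1 · 161, so d = 161.
2^1 ≡ 2 (mod 323)
2^2 ≡ 2^2 = 4 ≡ 4 (mod 323)
2^4 ≡ 4^2 = 16 ≡ 16 (mod 323)
2^8 ≡ 16^2 = 256 ≡ 256 (mod 323)
2^16 ≡ 256^2 = 65536 ≡ 290 (mod 323)
2^32 ≡ 290^2 = 84100 ≡ 120 (mod 323)
2^64 ≡ 120^2 = 14400 ≡ 188 (mod 323)
2^128 ≡ 188^2 = 35344 ≡ 137 (mod 323)
161 = 128 + 32 + 1 in binary powers of 2.
So 2^161 ≡ 137 · 120 · 2 ≡ 257 (mod 323).
Squaring chain: 257; never reaches −1, so base 2 is a Miller–Rabin witness that 323 is composite.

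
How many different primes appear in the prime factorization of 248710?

248710 = 2 · 124355
124355 = 5 · 24871
24871 = 7 · 3553
3553 = 11 · 323
323 = 17 · 19
248710 = 2 · 5 · 7 · 11 · 17 · 19, which has 6 distinct prime factors.

6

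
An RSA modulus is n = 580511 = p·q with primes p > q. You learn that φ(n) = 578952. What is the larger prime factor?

φ(n) = (p−1)(q−1) = n − (p+q) + 1, so p + q = 580511 − 578952 + 1 = 1560.
p and q are the roots of t² − 1560t + 580511 = 0.
Discriminant: 1560² − 4·580511 = 2433600 − 2322044 = 111556; √111556 = 334.
q = (1560 − 334)/2 = 613, p = (1560 + 334)/2 = 947.
Check: 613 · 947 = 580511.

947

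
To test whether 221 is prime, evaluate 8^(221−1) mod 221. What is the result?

118

8^1 ≡ 8 (mod 221)
8^2 ≡ 8^2 = 64 ≡ 64 (mod 221)
8^4 ≡ 64^2 = 4096 ≡ 118 (mod 221)
8^8 ≡ 118^2 = 13924 ≡ 1 (mod 221)
8^16 ≡ 1^2 = 1 ≡ 1 (mod 221)
8^32 ≡ 1^2 = 1 ≡ 1 (mod 221)
8^64 ≡ 1^2 = 1 ≡ 1 (mod 221)
8^128 ≡ 1^2 = 1 ≡ 1 (mod 221)
220 = 128 + 64 + 16 + 8 + 4 in binary powers of 2.
So 8^220 ≡ 1 · 1 · 1 · 1 · 118 ≡ 118 (mod 221).
Since 118 ≠ 1, base 8 is a Fermat witness: 221 is composite.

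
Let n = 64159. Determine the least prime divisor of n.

64159 is odd.
Digit sum 25, not divisible by 3.
Ends in 9: not divisible by 5.
7: 64159 = 7·9165 + 4
11: 64159 = 11·5832 + 7
13: 64159 = 13·4935 + 4
17: 64159 = 17·3774 + 1
19: 64159 = 19·3376 + 15
23: 64159 = 23·2789 + 12
29: 64159 = 29·2212 + 11
31: 64159 = 31·2069 + 20
37: 64159 = 37·1734 + 1
41: 64159 = 41·1564 + 35
43: 64159 = 43·1492 + 3
47: 64159 = 47·1365 + 4
53: 64159 = 53·1210 + 29
59: 64159 = 59·1087 + 26
61: 64159 = 61·1051 + 48
67: 64159 = 67·957 + 40
71: 64159 = 71·903 + 46
73: 64159 = 73·878 + 65
79: 64159 = 79·812 + 11
83: 64159 = 83·773

83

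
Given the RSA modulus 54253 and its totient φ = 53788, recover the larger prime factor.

φ(n) = (p−1)(q−1) = n − (p+q) + 1, so p + q = 54253 − 53788 + 1 = 466.
p and q are the roots of t² − 466t + 54253 = 0.
Discriminant: 466² − 4·54253 = 217156 − 217012 = 144; √144 = 12.
q = (466 − 12)/2 = 227, p = (466 + 12)/2 = 239.
Check: 227 · 239 = 54253.

239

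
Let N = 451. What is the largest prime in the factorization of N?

451 = 11 · 41
41 is prime.
So 451 = 11 · 41; the largest prime factor is 41.

41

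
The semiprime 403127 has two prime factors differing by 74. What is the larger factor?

Since p = q + 74, we have 403127 = q(q + 74), so q² + 74q − 403127 = 0.
Discriminant: 74² + 4·403127 = 5476 + 1612508 = 1617984; √1617984 = 1272.
q = (−74 + 1272)/2 = 599, and p = q + 74 = 673.
Check: 599 · 673 = 403127.

673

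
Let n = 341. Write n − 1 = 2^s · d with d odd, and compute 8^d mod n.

341 − 1 = 340 = 2^2 · 85, so d = 85.
8^1 ≡ 8 (mod 341)
8^2 ≡ 8^2 = 64 ≡ 64 (mod 341)
8^4 ≡ 64^2 = 4096 ≡ 4 (mod 341)
8^8 ≡ 4^2 = 16 ≡ 16 (mod 341)
8^16 ≡ 16^2 = 256 ≡ 256 (mod 341)
8^32 ≡ 256^2 = 65536 ≡ 64 (mod 341)
8^64 ≡ 64^2 = 4096 ≡ 4 (mod 341)
85 = 64 + 16 + 4 + 1 in binary powers of 2.
So 8^85 ≡ 4 · 256 · 4 · 8 ≡ 32 (mod 341).
Squaring chain: 32 → 1; never reaches −1, so base 8 is a Miller–Rabin witness that 341 is composite.

32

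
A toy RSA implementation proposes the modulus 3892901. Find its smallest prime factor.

67

3892901 is odd.
Digit sum 32, not divisible by 3.
Ends in 1: not divisible by 5.
7: 3892901 = 7·556128 + 5
11: 3892901 = 11·353900 + 1
13: 3892901 = 13·299453 + 12
17: 3892901 = 17·228994 + 3
19: 3892901 = 19·204889 + 10
23: 3892901 = 23·169256 + 13
29: 3892901 = 29·134237 + 28
31: 3892901 = 31·125577 + 14
37: 3892901 = 37·105213 + 20
41: 3892901 = 41·94948 + 33
43: 3892901 = 43·90532 + 25
47: 3892901 = 47·82827 + 32
53: 3892901 = 53·73450 + 51
59: 3892901 = 59·65981 + 22
61: 3892901 = 61·63818 + 3
67: 3892901 = 67·58103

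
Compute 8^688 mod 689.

8^1 ≡ 8 (mod 689)
8^2 ≡ 8^2 = 64 ≡ 64 (mod 689)
8^4 ≡ 64^2 = 4096 ≡ 651 (mod 689)
8^8 ≡ 651^2 = 423801 ≡ 66 (mod 689)
8^16 ≡ 66^2 = 4356 ≡ 222 (mod 689)
8^32 ≡ 222^2 = 49284 ≡ 365 (mod 689)
8^64 ≡ 365^2 = 133225 ≡ 248 (mod 689)
8^128 ≡ 248^2 = 61504 ≡ 183 (mod 689)
8^256 ≡ 183^2 = 33489 ≡ 417 (mod 689)
8^512 ≡ 417^2 = 173889 ≡ 261 (mod 689)
688 = 512 + 128 + 32 + 16 in binary powers of 2.
So 8^688 ≡ 261 · 183 · 365 · 222 ≡ 248 (mod 689).
Since 248 ≠ 1, base 8 is a Fermat witness: 689 is composite.

248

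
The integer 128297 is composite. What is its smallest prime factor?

128297 is odd.
Digit sum 29, not divisible by 3.
Ends in 7: not divisible by 5.
7: 128297 = 7·18328 + 1
11: 128297 = 11·11663 + 4
13: 128297 = 13·9869

13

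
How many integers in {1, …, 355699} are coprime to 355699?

331776

Factor: 355699 = 19 · 97 · 193.
φ(355699) = (19−1) · (97−1) · (193−1) = 18 · 96 · 192 = 331776.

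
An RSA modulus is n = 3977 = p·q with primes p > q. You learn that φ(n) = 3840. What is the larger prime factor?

φ(n) = (p−1)(q−1) = n − (p+q) + 1, so p + q = 3977 − 3840 + 1 = 138.
p and q are the roots of t² − 138t + 3977 = 0.
Discriminant: 138² − 4·3977 = 19044 − 15908 = 3136; √3136 = 56.
q = (138 − 56)/2 = 41, p = (138 + 56)/2 = 97.
Check: 41 · 97 = 3977.

97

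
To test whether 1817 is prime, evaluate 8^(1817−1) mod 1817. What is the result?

8^1 ≡ 8 (mod 1817)
8^2 ≡ 8^2 = 64 ≡ 64 (mod 1817)
8^4 ≡ 64^2 = 4096 ≡ 462 (mod 1817)
8^8 ≡ 462^2 = 213444 ≡ 855 (mod 1817)
8^16 ≡ 855^2 = 731025 ≡ 591 (mod 1817)
8^32 ≡ 591^2 = 349281 ≡ 417 (mod 1817)
8^64 ≡ 417^2 = 173889 ≡ 1274 (mod 1817)
8^128 ≡ 1274^2 = 1623076 ≡ 495 (mod 1817)
8^256 ≡ 495^2 = 245025 ≡ 1547 (mod 1817)
8^512 ≡ 1547^2 = 2393209 ≡ 220 (mod 1817)
8^1024 ≡ 220^2 = 48400 ≡ 1158 (mod 1817)
1816 = 1024 + 512 + 256 + 16 + 8 in binary powers of 2.
So 8^1816 ≡ 1158 · 220 · 1547 · 591 · 855 ≡ 836 (mod 1817).
Since 836 ≠ 1, base 8 is a Fermat witness: 1817 is composite.

836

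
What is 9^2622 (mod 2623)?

9^1 ≡ 9 (mod 2623)
9^2 ≡ 9^2 = 81 ≡ 81 (mod 2623)
9^4 ≡ 81^2 = 6561 ≡ 1315 (mod 2623)
9^8 ≡ 1315^2 = 1729225 ≡ 668 (mod 2623)
9^16 ≡ 668^2 = 446224 ≡ 314 (mod 2623)
9^32 ≡ 314^2 = 98596 ≡ 1545 (mod 2623)
9^64 ≡ 1545^2 = 2387025 ≡ 95 (mod 2623)
9^128 ≡ 95^2 = 9025 ≡ 1156 (mod 2623)
9^256 ≡ 1156^2 = 1336336 ≡ 1229 (mod 2623)
9^512 ≡ 1229^2 = 1510441 ≡ 2216 (mod 2623)
9^1024 ≡ 2216^2 = 4910656 ≡ 400 (mod 2623)
9^2048 ≡ 400^2 = 160000 ≡ 2620 (mod 2623)
2622 = 2048 + 512 + 32 + 16 + 8 + 4 + 2 in binary powers of 2.
So 9^2622 ≡ 2620 · 2216 · 1545 · 314 · 668 · 1315 · 81 ≡ 752 (mod 2623).
Since 752 ≠ 1, base 9 is a Fermat witness: 2623 is composite.

752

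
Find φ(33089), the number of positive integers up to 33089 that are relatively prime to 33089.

27216

Factor: 33089 = 7 · 29 · 163.
φ(33089) = (7−1) · (29−1) · (163−1) = 6 · 28 · 162 = 27216.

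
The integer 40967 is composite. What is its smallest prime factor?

71

40967 is odd.
Digit sum 26, not divisible by 3.
Ends in 7: not divisible by 5.
7: 40967 = 7·5852 + 3
11: 40967 = 11·3724 + 3
13: 40967 = 13·3151 + 4
17: 40967 = 17·2409 + 14
19: 40967 = 19·2156 + 3
23: 40967 = 23·1781 + 4
29: 40967 = 29·1412 + 19
31: 40967 = 31·1321 + 16
37: 40967 = 37·1107 + 8
41: 40967 = 41·999 + 8
43: 40967 = 43·952 + 31
47: 40967 = 47·871 + 30
53: 40967 = 53·772 + 51
59: 40967 = 59·694 + 21
61: 40967 = 61·671 + 36
67: 40967 = 67·611 + 30
71: 40967 = 71·577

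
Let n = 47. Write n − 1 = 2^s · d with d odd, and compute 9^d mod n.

47 − 1 = 46 = 2^1 · 23, so d = 23.
9^1 ≡ 9 (mod 47)
9^2 ≡ 9^2 = 81 ≡ 34 (mod 47)
9^4 ≡ 34^2 = 1156 ≡ 28 (mod 47)
9^8 ≡ 28^2 = 784 ≡ 32 (mod 47)
9^16 ≡ 32^2 = 1024 ≡ 37 (mod 47)
23 = 16 + 4 + 2 + 1 in binary powers of 2.
So 9^23 ≡ 37 · 28 · 34 · 9 ≡ 1 (mod 47).
Since 9^d ≡ 1 (mod 47), base 9 does not prove 47 composite.

1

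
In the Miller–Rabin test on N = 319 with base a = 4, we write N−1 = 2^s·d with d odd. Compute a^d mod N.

212

319 − 1 = 318 = 2^1 · 159, so d = 159.
4^1 ≡ 4 (mod 319)
4^2 ≡ 4^2 = 16 ≡ 16 (mod 319)
4^4 ≡ 16^2 = 256 ≡ 256 (mod 319)
4^8 ≡ 256^2 = 65536 ≡ 141 (mod 319)
4^16 ≡ 141^2 = 19881 ≡ 103 (mod 319)
4^32 ≡ 103^2 = 10609 ≡ 82 (mod 319)
4^64 ≡ 82^2 = 6724 ≡ 25 (mod 319)
4^128 ≡ 25^2 = 625 ≡ 306 (mod 319)
159 = 128 + 16 + 8 + 4 + 2 + 1 in binary powers of 2.
So 4^159 ≡ 306 · 103 · 141 · 256 · 16 · 4 ≡ 212 (mod 319).
Squaring chain: 212; never reaches −1, so base 4 is a Miller–Rabin witness that 319 is composite.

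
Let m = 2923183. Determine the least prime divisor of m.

2923183 is odd.
Digit sum 28, not divisible by 3.
Ends in 3: not divisible by 5.
7: 2923183 = 7·417597 + 4
11: 2923183 = 11·265743 + 10
13: 2923183 = 13·224860 + 3
17: 2923183 = 17·171951 + 16
19: 2923183 = 19·153851 + 14
23: 2923183 = 23·127094 + 21
29: 2923183 = 29·100799 + 12
31: 2923183 = 31·94296 + 7
37: 2923183 = 37·79004 + 35
41: 2923183 = 41·71297 + 6
43: 2923183 = 43·67981

43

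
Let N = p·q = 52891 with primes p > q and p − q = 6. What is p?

Since p = q + 6, we have 52891 = q(q + 6), so q² + 6q − 52891 = 0.
Discriminant: 6² + 4·52891 = 36 + 211564 = 211600; √211600 = 460.
q = (−6 + 460)/2 = 227, and p = q + 6 = 233.
Check: 227 · 233 = 52891.

233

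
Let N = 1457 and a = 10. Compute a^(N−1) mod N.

10^1 ≡ 10 (mod 1457)
10^2 ≡ 10^2 = 100 ≡ 100 (mod 1457)
10^4 ≡ 100^2 = 10000 ≡ 1258 (mod 1457)
10^8 ≡ 1258^2 = 1582564 ≡ 262 (mod 1457)
10^16 ≡ 262^2 = 68644 ≡ 165 (mod 1457)
10^32 ≡ 165^2 = 27225 ≡ 999 (mod 1457)
10^64 ≡ 999^2 = 998001 ≡ 1413 (mod 1457)
10^128 ≡ 1413^2 = 1996569 ≡ 479 (mod 1457)
10^256 ≡ 479^2 = 229441 ≡ 692 (mod 1457)
10^512 ≡ 692^2 = 478864 ≡ 968 (mod 1457)
10^1024 ≡ 968^2 = 937024 ≡ 173 (mod 1457)
1456 = 1024 + 256 + 128 + 32 + 16 in binary powers of 2.
So 10^1456 ≡ 173 · 692 · 479 · 999 · 165 ≡ 754 (mod 1457).
Since 754 ≠ 1, base 10 is a Fermat witness: 1457 is composite.

754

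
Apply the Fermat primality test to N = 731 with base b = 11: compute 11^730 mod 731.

508

11^1 ≡ 11 (mod 731)
11^2 ≡ 11^2 = 121 ≡ 121 (mod 731)
11^4 ≡ 121^2 = 14641 ≡ 21 (mod 731)
11^8 ≡ 21^2 = 441 ≡ 441 (mod 731)
11^16 ≡ 441^2 = 194481 ≡ 35 (mod 731)
11^32 ≡ 35^2 = 1225 ≡ 494 (mod 731)
11^64 ≡ 494^2 = 244036 ≡ 613 (mod 731)
11^128 ≡ 613^2 = 375769 ≡ 35 (mod 731)
11^256 ≡ 35^2 = 1225 ≡ 494 (mod 731)
11^512 ≡ 494^2 = 244036 ≡ 613 (mod 731)
730 = 512 + 128 + 64 + 16 + 8 + 2 in binary powers of 2.
So 11^730 ≡ 613 · 35 · 613 · 35 · 441 · 121 ≡ 508 (mod 731).
Since 508 ≠ 1, base 11 is a Fermat witness: 731 is composite.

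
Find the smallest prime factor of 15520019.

73

15520019 is odd.
Digit sum 23, not divisible by 3.
Ends in 9: not divisible by 5.
7: 15520019 = 7·2217145 + 4
11: 15520019 = 11·1410910 + 9
13: 15520019 = 13·1193847 + 8
17: 15520019 = 17·912942 + 5
19: 15520019 = 19·816843 + 2
23: 15520019 = 23·674783 + 10
29: 15520019 = 29·535173 + 2
31: 15520019 = 31·500645 + 24
37: 15520019 = 37·419459 + 36
41: 15520019 = 41·378537 + 2
43: 15520019 = 43·360930 + 29
47: 15520019 = 47·330213 + 8
53: 15520019 = 53·292830 + 29
59: 15520019 = 59·263051 + 10
61: 15520019 = 61·254426 + 33
67: 15520019 = 67·231642 + 5
71: 15520019 = 71·218591 + 58
73: 15520019 = 73·212603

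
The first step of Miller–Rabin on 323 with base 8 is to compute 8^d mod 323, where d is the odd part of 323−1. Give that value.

323 − 1 = 322 = 2^1 · 161, so d = 161.
8^1 ≡ 8 (mod 323)
8^2 ≡ 8^2 = 64 ≡ 64 (mod 323)
8^4 ≡ 64^2 = 4096 ≡ 220 (mod 323)
8^8 ≡ 220^2 = 48400 ≡ 273 (mod 323)
8^16 ≡ 273^2 = 74529 ≡ 239 (mod 323)
8^32 ≡ 239^2 = 57121 ≡ 273 (mod 323)
8^64 ≡ 273^2 = 74529 ≡ 239 (mod 323)
8^128 ≡ 239^2 = 57121 ≡ 273 (mod 323)
161 = 128 + 32 + 1 in binary powers of 2.
So 8^161 ≡ 273 · 273 · 8 ≡ 297 (mod 323).
Squaring chain: 297; never reaches −1, so base 8 is a Miller–Rabin witness that 323 is composite.

297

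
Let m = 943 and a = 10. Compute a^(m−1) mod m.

469

10^1 ≡ 10 (mod 943)
10^2 ≡ 10^2 = 100 ≡ 100 (mod 943)
10^4 ≡ 100^2 = 10000 ≡ 570 (mod 943)
10^8 ≡ 570^2 = 324900 ≡ 508 (mod 943)
10^16 ≡ 508^2 = 258064 ≡ 625 (mod 943)
10^32 ≡ 625^2 = 390625 ≡ 223 (mod 943)
10^64 ≡ 223^2 = 49729 ≡ 693 (mod 943)
10^128 ≡ 693^2 = 480249 ≡ 262 (mod 943)
10^256 ≡ 262^2 = 68644 ≡ 748 (mod 943)
10^512 ≡ 748^2 = 559504 ≡ 305 (mod 943)
942 = 512 + 256 + 128 + 32 + 8 + 4 + 2 in binary powers of 2.
So 10^942 ≡ 305 · 748 · 262 · 223 · 508 · 570 · 100 ≡ 469 (mod 943).
Since 469 ≠ 1, base 10 is a Fermat witness: 943 is composite.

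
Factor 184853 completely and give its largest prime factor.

184853 = 31 · 5963
5963 = 67 · 89
89 is prime.
So 184853 = 31 · 67 · 89; the largest prime factor is 89.

89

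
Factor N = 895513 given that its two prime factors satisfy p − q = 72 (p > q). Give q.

Since p = q + 72, we have 895513 = q(q + 72), so q² + 72q − 895513 = 0.
Discriminant: 72² + 4·895513 = 5184 + 3582052 = 3587236; √3587236 = 1894.
q = (−72 + 1894)/2 = 911, and p = q + 72 = 983.
Check: 911 · 983 = 895513.

911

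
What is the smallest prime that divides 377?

13

377 is odd.
Digit sum 17, not divisible by 3.
Ends in 7: not divisible by 5.
7: 377 = 7·53 + 6
11: 377 = 11·34 + 3
13: 377 = 13·29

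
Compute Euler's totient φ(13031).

12792

Factor: 13031 = 83 · 157.
φ(13031) = (83−1) · (157−1) = 82 · 156 = 12792.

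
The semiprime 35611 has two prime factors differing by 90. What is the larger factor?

Since p = q + 90, we have 35611 = q(q + 90), so q² + 90q − 35611 = 0.
Discriminant: 90² + 4·35611 = 8100 + 142444 = 150544; √150544 = 388.
q = (−90 + 388)/2 = 149, and p = q + 90 = 239.
Check: 149 · 239 = 35611.

239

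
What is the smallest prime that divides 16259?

16259 is odd.
Digit sum 23, not divisible by 3.
Ends in 9: not divisible by 5.
7: 16259 = 7·2322 + 5
11: 16259 = 11·1478 + 1
13: 16259 = 13·1250 + 9
17: 16259 = 17·956 + 7
19: 16259 = 19·855 + 14
23: 16259 = 23·706 + 21
29: 16259 = 29·560 + 19
31: 16259 = 31·524 + 15
37: 16259 = 37·439 + 16
41: 16259 = 41·396 + 23
43: 16259 = 43·378 + 5
47: 16259 = 47·345 + 44
53: 16259 = 53·306 + 41
59: 16259 = 59·275 + 34
61: 16259 = 61·266 + 33
67: 16259 = 67·242 + 45
71: 16259 = 71·229

71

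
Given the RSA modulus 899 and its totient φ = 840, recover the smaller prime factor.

29

φ(n) = (p−1)(q−1) = n − (p+q) + 1, so p + q = 899 − 840 + 1 = 60.
p and q are the roots of t² − 60t + 899 = 0.
Discriminant: 60² − 4·899 = 3600 − 3596 = 4; √4 = 2.
q = (60 − 2)/2 = 29, p = (60 + 2)/2 = 31.
Check: 29 · 31 = 899.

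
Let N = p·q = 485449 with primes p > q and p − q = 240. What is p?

Since p = q + 240, we have 485449 = q(q + 240), so q² + 240q − 485449 = 0.
Discriminant: 240² + 4·485449 = 57600 + 1941796 = 1999396; √1999396 = 1414.
q = (−240 + 1414)/2 = 587, and p = q + 240 = 827.
Check: 587 · 827 = 485449.

827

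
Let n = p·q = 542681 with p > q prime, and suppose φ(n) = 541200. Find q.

φ(n) = (p−1)(q−1) = n − (p+q) + 1, so p + q = 542681 − 541200 + 1 = 1482.
p and q are the roots of t² − 1482t + 542681 = 0.
Discriminant: 1482² − 4·542681 = 2196324 − 2170724 = 25600; √25600 = 160.
q = (1482 − 160)/2 = 661, p = (1482 + 160)/2 = 821.
Check: 661 · 821 = 542681.

661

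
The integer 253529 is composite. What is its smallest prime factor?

253529 is odd.
Digit sum 26, not divisible by 3.
Ends in 9: not divisible by 5.
7: 253529 = 7·36218 + 3
11: 253529 = 11·23048 + 1
13: 253529 = 13·19502 + 3
17: 253529 = 17·14913 + 8
19: 253529 = 19·13343 + 12
23: 253529 = 23·11023

23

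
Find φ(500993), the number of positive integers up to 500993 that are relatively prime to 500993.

Factor: 500993 = 43 · 61 · 191.
φ(500993) = (43−1) · (61−1) · (191−1) = 42 · 60 · 190 = 478800.

478800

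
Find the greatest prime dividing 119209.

119209 = 23 · 5183
5183 = 71 · 73
73 is prime.
So 119209 = 23 · 71 · 73; the largest prime factor is 73.

73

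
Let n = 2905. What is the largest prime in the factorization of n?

2905 = 5 · 581
581 = 7 · 83
83 is prime.
So 2905 = 5 · 7 · 83; the largest prime factor is 83.

83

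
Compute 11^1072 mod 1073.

248

11^1 ≡ 11 (mod 1073)
11^2 ≡ 11^2 = 121 ≡ 121 (mod 1073)
11^4 ≡ 121^2 = 14641 ≡ 692 (mod 1073)
11^8 ≡ 692^2 = 478864 ≡ 306 (mod 1073)
11^16 ≡ 306^2 = 93636 ≡ 285 (mod 1073)
11^32 ≡ 285^2 = 81225 ≡ 750 (mod 1073)
11^64 ≡ 750^2 = 562500 ≡ 248 (mod 1073)
11^128 ≡ 248^2 = 61504 ≡ 343 (mod 1073)
11^256 ≡ 343^2 = 117649 ≡ 692 (mod 1073)
11^512 ≡ 692^2 = 478864 ≡ 306 (mod 1073)
11^1024 ≡ 306^2 = 93636 ≡ 285 (mod 1073)
1072 = 1024 + 32 + 16 in binary powers of 2.
So 11^1072 ≡ 285 · 750 · 285 ≡ 248 (mod 1073).
Since 248 ≠ 1, base 11 is a Fermat witness: 1073 is composite.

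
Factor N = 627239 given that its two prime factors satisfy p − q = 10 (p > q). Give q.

Since p = q + 10, we have 627239 = q(q + 10), so q² + 10q − 627239 = 0.
Discriminant: 10² + 4·627239 = 100 + 2508956 = 2509056; √2509056 = 1584.
q = (−10 + 1584)/2 = 787, and p = q + 10 = 797.
Check: 787 · 797 = 627239.

787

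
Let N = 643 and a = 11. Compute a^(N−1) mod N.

1

11^1 ≡ 11 (mod 643)
11^2 ≡ 11^2 = 121 ≡ 121 (mod 643)
11^4 ≡ 121^2 = 14641 ≡ 495 (mod 643)
11^8 ≡ 495^2 = 245025 ≡ 42 (mod 643)
11^16 ≡ 42^2 = 1764 ≡ 478 (mod 643)
11^32 ≡ 478^2 = 228484 ≡ 219 (mod 643)
11^64 ≡ 219^2 = 47961 ≡ 379 (mod 643)
11^128 ≡ 379^2 = 143641 ≡ 252 (mod 643)
11^256 ≡ 252^2 = 63504 ≡ 490 (mod 643)
11^512 ≡ 490^2 = 240100 ≡ 261 (mod 643)
642 = 512 + 128 + 2 in binary powers of 2.
So 11^642 ≡ 261 · 252 · 121 ≡ 1 (mod 643).
Since the result is 1, base 11 gives no evidence that 643 is composite.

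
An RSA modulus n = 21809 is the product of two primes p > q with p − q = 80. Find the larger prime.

193

Since p = q + 80, we have 21809 = q(q + 80), so q² + 80q − 21809 = 0.
Discriminant: 80² + 4·21809 = 6400 + 87236 = 93636; √93636 = 306.
q = (−80 + 306)/2 = 113, and p = q + 80 = 193.
Check: 113 · 193 = 21809.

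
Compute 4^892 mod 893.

61

4^1 ≡ 4 (mod 893)
4^2 ≡ 4^2 = 16 ≡ 16 (mod 893)
4^4 ≡ 16^2 = 256 ≡ 256 (mod 893)
4^8 ≡ 256^2 = 65536 ≡ 347 (mod 893)
4^16 ≡ 347^2 = 120409 ≡ 747 (mod 893)
4^32 ≡ 747^2 = 558009 ≡ 777 (mod 893)
4^64 ≡ 777^2 = 603729 ≡ 61 (mod 893)
4^128 ≡ 61^2 = 3721 ≡ 149 (mod 893)
4^256 ≡ 149^2 = 22201 ≡ 769 (mod 893)
4^512 ≡ 769^2 = 591361 ≡ 195 (mod 893)
892 = 512 + 256 + 64 + 32 + 16 + 8 + 4 in binary powers of 2.
So 4^892 ≡ 195 · 769 · 61 · 777 · 747 · 347 · 256 ≡ 61 (mod 893).
Since 61 ≠ 1, base 4 is a Fermat witness: 893 is composite.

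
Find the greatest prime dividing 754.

754 = 2 · 377
377 = 13 · 29
29 is prime.
So 754 = 2 · 13 · 29; the largest prime factor is 29.

29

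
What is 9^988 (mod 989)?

439

9^1 ≡ 9 (mod 989)
9^2 ≡ 9^2 = 81 ≡ 81 (mod 989)
9^4 ≡ 81^2 = 6561 ≡ 627 (mod 989)
9^8 ≡ 627^2 = 393129 ≡ 496 (mod 989)
9^16 ≡ 496^2 = 246016 ≡ 744 (mod 989)
9^32 ≡ 744^2 = 553536 ≡ 685 (mod 989)
9^64 ≡ 685^2 = 469225 ≡ 439 (mod 989)
9^128 ≡ 439^2 = 192721 ≡ 855 (mod 989)
9^256 ≡ 855^2 = 731025 ≡ 154 (mod 989)
9^512 ≡ 154^2 = 23716 ≡ 969 (mod 989)
988 = 512 + 256 + 128 + 64 + 16 + 8 + 4 in binary powers of 2.
So 9^988 ≡ 969 · 154 · 855 · 439 · 744 · 496 · 627 ≡ 439 (mod 989).
Since 439 ≠ 1, base 9 is a Fermat witness: 989 is composite.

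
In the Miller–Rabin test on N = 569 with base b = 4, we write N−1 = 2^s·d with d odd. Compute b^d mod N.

569 − 1 = 568 = 2^3 · 71, so d = 71.
4^1 ≡ 4 (mod 569)
4^2 ≡ 4^2 = 16 ≡ 16 (mod 569)
4^4 ≡ 16^2 = 256 ≡ 256 (mod 569)
4^8 ≡ 256^2 = 65536 ≡ 101 (mod 569)
4^16 ≡ 101^2 = 10201 ≡ 528 (mod 569)
4^32 ≡ 528^2 = 278784 ≡ 543 (mod 569)
4^64 ≡ 543^2 = 294849 ≡ 107 (mod 569)
71 = 64 + 4 + 2 + 1 in binary powers of 2.
So 4^71 ≡ 107 · 256 · 16 · 4 ≡ 568 (mod 569).
Since 4^d ≡ 568 (mod 569), base 4 does not prove 569 composite.

568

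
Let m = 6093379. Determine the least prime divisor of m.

6093379 is odd.
Digit sum 37, not divisible by 3.
Ends in 9: not divisible by 5.
7: 6093379 = 7·870482 + 5
11: 6093379 = 11·553943 + 6
13: 6093379 = 13·468721 + 6
17: 6093379 = 17·358434 + 1
19: 6093379 = 19·320704 + 3
23: 6093379 = 23·264929 + 12
29: 6093379 = 29·210116 + 15
31: 6093379 = 31·196560 + 19
37: 6093379 = 37·164685 + 34
41: 6093379 = 41·148619

41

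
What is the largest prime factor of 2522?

97

2522 = 2 · 1261
1261 = 13 · 97
97 is prime.
So 2522 = 2 · 13 · 97; the largest prime factor is 97.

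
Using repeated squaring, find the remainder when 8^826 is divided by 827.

1

8^1 ≡ 8 (mod 827)
8^2 ≡ 8^2 = 64 ≡ 64 (mod 827)
8^4 ≡ 64^2 = 4096 ≡ 788 (mod 827)
8^8 ≡ 788^2 = 620944 ≡ 694 (mod 827)
8^16 ≡ 694^2 = 481636 ≡ 322 (mod 827)
8^32 ≡ 322^2 = 103684 ≡ 309 (mod 827)
8^64 ≡ 309^2 = 95481 ≡ 376 (mod 827)
8^128 ≡ 376^2 = 141376 ≡ 786 (mod 827)
8^256 ≡ 786^2 = 617796 ≡ 27 (mod 827)
8^512 ≡ 27^2 = 729 ≡ 729 (mod 827)
826 = 512 + 256 + 32 + 16 + 8 + 2 in binary powers of 2.
So 8^826 ≡ 729 · 27 · 309 · 322 · 694 · 64 ≡ 1 (mod 827).
Since the result is 1, base 8 gives no evidence that 827 is composite.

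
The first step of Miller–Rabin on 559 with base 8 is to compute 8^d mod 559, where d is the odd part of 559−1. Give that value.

559 − 1 = 558 = 2^1 · 279, so d = 279.
8^1 ≡ 8 (mod 559)
8^2 ≡ 8^2 = 64 ≡ 64 (mod 559)
8^4 ≡ 64^2 = 4096 ≡ 183 (mod 559)
8^8 ≡ 183^2 = 33489 ≡ 508 (mod 559)
8^16 ≡ 508^2 = 258064 ≡ 365 (mod 559)
8^32 ≡ 365^2 = 133225 ≡ 183 (mod 559)
8^64 ≡ 183^2 = 33489 ≡ 508 (mod 559)
8^128 ≡ 508^2 = 258064 ≡ 365 (mod 559)
8^256 ≡ 365^2 = 133225 ≡ 183 (mod 559)
279 = 256 + 16 + 4 + 2 + 1 in binary powers of 2.
So 8^279 ≡ 183 · 365 · 183 · 64 · 8 ≡ 70 (mod 559).
Squaring chain: 70; never reaches −1, so base 8 is a Miller–Rabin witness that 559 is composite.

70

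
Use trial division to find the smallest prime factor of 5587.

5587 is odd.
Digit sum 25, not divisible by 3.
Ends in 7: not divisible by 5.
7: 5587 = 7·798 + 1
11: 5587 = 11·507 + 10
13: 5587 = 13·429 + 10
17: 5587 = 17·328 + 11
19: 5587 = 19·294 + 1
23: 5587 = 23·242 + 21
29: 5587 = 29·192 + 19
31: 5587 = 31·180 + 7
37: 5587 = 37·151

37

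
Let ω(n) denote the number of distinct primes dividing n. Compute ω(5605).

3

5605 = 5 · 1121
1121 = 19 · 59
5605 = 5 · 19 · 59, which has 3 distinct prime factors.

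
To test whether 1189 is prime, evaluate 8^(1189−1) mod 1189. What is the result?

8^1 ≡ 8 (mod 1189)
8^2 ≡ 8^2 = 64 ≡ 64 (mod 1189)
8^4 ≡ 64^2 = 4096 ≡ 529 (mod 1189)
8^8 ≡ 529^2 = 279841 ≡ 426 (mod 1189)
8^16 ≡ 426^2 = 181476 ≡ 748 (mod 1189)
8^32 ≡ 748^2 = 559504 ≡ 674 (mod 1189)
8^64 ≡ 674^2 = 454276 ≡ 78 (mod 1189)
8^128 ≡ 78^2 = 6084 ≡ 139 (mod 1189)
8^256 ≡ 139^2 = 19321 ≡ 297 (mod 1189)
8^512 ≡ 297^2 = 88209 ≡ 223 (mod 1189)
8^1024 ≡ 223^2 = 49729 ≡ 980 (mod 1189)
1188 = 1024 + 128 + 32 + 4 in binary powers of 2.
So 8^1188 ≡ 980 · 139 · 674 · 529 ≡ 836 (mod 1189).
Since 836 ≠ 1, base 8 is a Fermat witness: 1189 is composite.

836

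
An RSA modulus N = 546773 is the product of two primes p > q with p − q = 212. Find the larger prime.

Since p = q + 212, we have 546773 = q(q + 212), so q² + 212q − 546773 = 0.
Discriminant: 212² + 4·546773 = 44944 + 2187092 = 2232036; √2232036 = 1494.
q = (−212 + 1494)/2 = 641, and p = q + 212 = 853.
Check: 641 · 853 = 546773.

853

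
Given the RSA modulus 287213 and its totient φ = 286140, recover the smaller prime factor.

φ(n) = (p−1)(q−1) = n − (p+q) + 1, so p + q = 287213 − 286140 + 1 = 1074.
p and q are the roots of t² − 1074t + 287213 = 0.
Discriminant: 1074² − 4·287213 = 1153476 − 1148852 = 4624; √4624 = 68.
q = (1074 − 68)/2 = 503, p = (1074 + 68)/2 = 571.
Check: 503 · 571 = 287213.

503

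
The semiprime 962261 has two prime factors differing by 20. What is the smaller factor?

971

Since p = q + 20, we have 962261 = q(q + 20), so q² + 20q − 962261 = 0.
Discriminant: 20² + 4·962261 = 400 + 3849044 = 3849444; √3849444 = 1962.
q = (−20 + 1962)/2 = 971, and p = q + 20 = 991.
Check: 971 · 991 = 962261.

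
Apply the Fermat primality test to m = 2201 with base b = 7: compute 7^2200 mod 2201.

955

7^1 ≡ 7 (mod 2201)
7^2 ≡ 7^2 = 49 ≡ 49 (mod 2201)
7^4 ≡ 49^2 = 2401 ≡ 200 (mod 2201)
7^8 ≡ 200^2 = 40000 ≡ 382 (mod 2201)
7^16 ≡ 382^2 = 145924 ≡ 658 (mod 2201)
7^32 ≡ 658^2 = 432964 ≡ 1568 (mod 2201)
7^64 ≡ 1568^2 = 2458624 ≡ 107 (mod 2201)
7^128 ≡ 107^2 = 11449 ≡ 444 (mod 2201)
7^256 ≡ 444^2 = 197136 ≡ 1247 (mod 2201)
7^512 ≡ 1247^2 = 1555009 ≡ 1103 (mod 2201)
7^1024 ≡ 1103^2 = 1216609 ≡ 1657 (mod 2201)
7^2048 ≡ 1657^2 = 2745649 ≡ 1002 (mod 2201)
2200 = 2048 + 128 + 16 + 8 in binary powers of 2.
So 7^2200 ≡ 1002 · 444 · 658 · 382 ≡ 955 (mod 2201).
Since 955 ≠ 1, base 7 is a Fermat witness: 2201 is composite.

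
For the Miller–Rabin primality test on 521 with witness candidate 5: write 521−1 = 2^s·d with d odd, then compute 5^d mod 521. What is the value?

520

521 − 1 = 520 = 2^3 · 65, so d = 65.
5^1 ≡ 5 (mod 521)
5^2 ≡ 5^2 = 25 ≡ 25 (mod 521)
5^4 ≡ 25^2 = 625 ≡ 104 (mod 521)
5^8 ≡ 104^2 = 10816 ≡ 396 (mod 521)
5^16 ≡ 396^2 = 156816 ≡ 516 (mod 521)
5^32 ≡ 516^2 = 266256 ≡ 25 (mod 521)
5^64 ≡ 25^2 = 625 ≡ 104 (mod 521)
65 = 64 + 1 in binary powers of 2.
So 5^65 ≡ 104 · 5 ≡ 520 (mod 521).
Since 5^d ≡ 520 (mod 521), base 5 does not prove 521 composite.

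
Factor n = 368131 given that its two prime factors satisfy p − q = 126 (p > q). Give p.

Since p = q + 126, we have 368131 = q(q + 126), so q² + 126q − 368131 = 0.
Discriminant: 126² + 4·368131 = 15876 + 1472524 = 1488400; √1488400 = 1220.
q = (−126 + 1220)/2 = 547, and p = q + 126 = 673.
Check: 547 · 673 = 368131.

673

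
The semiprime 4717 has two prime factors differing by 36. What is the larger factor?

89

Since p = q + 36, we have 4717 = q(q + 36), so q² + 36q − 4717 = 0.
Discriminant: 36² + 4·4717 = 1296 + 18868 = 20164; √20164 = 142.
q = (−36 + 142)/2 = 53, and p = q + 36 = 89.
Check: 53 · 89 = 4717.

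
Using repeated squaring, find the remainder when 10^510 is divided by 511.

484

10^1 ≡ 10 (mod 511)
10^2 ≡ 10^2 = 100 ≡ 100 (mod 511)
10^4 ≡ 100^2 = 10000 ≡ 291 (mod 511)
10^8 ≡ 291^2 = 84681 ≡ 366 (mod 511)
10^16 ≡ 366^2 = 133956 ≡ 74 (mod 511)
10^32 ≡ 74^2 = 5476 ≡ 366 (mod 511)
10^64 ≡ 366^2 = 133956 ≡ 74 (mod 511)
10^128 ≡ 74^2 = 5476 ≡ 366 (mod 511)
10^256 ≡ 366^2 = 133956 ≡ 74 (mod 511)
510 = 256 + 128 + 64 + 32 + 16 + 8 + 4 + 2 in binary powers of 2.
So 10^510 ≡ 74 · 366 · 74 · 366 · 74 · 366 · 291 · 100 ≡ 484 (mod 511).
Since 484 ≠ 1, base 10 is a Fermat witness: 511 is composite.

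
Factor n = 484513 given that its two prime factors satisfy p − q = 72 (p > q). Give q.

661

Since p = q + 72, we have 484513 = q(q + 72), so q² + 72q − 484513 = 0.
Discriminant: 72² + 4·484513 = 5184 + 1938052 = 1943236; √1943236 = 1394.
q = (−72 + 1394)/2 = 661, and p = q + 72 = 733.
Check: 661 · 733 = 484513.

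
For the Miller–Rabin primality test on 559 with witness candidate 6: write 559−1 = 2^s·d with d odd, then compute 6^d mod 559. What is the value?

559 − 1 = 558 = 2^1 · 279, so d = 279.
6^1 ≡ 6 (mod 559)
6^2 ≡ 6^2 = 36 ≡ 36 (mod 559)
6^4 ≡ 36^2 = 1296 ≡ 178 (mod 559)
6^8 ≡ 178^2 = 31684 ≡ 380 (mod 559)
6^16 ≡ 380^2 = 144400 ≡ 178 (mod 559)
6^32 ≡ 178^2 = 31684 ≡ 380 (mod 559)
6^64 ≡ 380^2 = 144400 ≡ 178 (mod 559)
6^128 ≡ 178^2 = 31684 ≡ 380 (mod 559)
6^256 ≡ 380^2 = 144400 ≡ 178 (mod 559)
279 = 256 + 16 + 4 + 2 + 1 in binary powers of 2.
So 6^279 ≡ 178 · 178 · 178 · 36 · 6 ≡ 216 (mod 559).
Squaring chain: 216; never reaches −1, so base 6 is a Miller–Rabin witness that 559 is composite.

216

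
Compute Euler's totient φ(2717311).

2658432

Factor: 2717311 = 113 · 139 · 173.
φ(2717311) = (113−1) · (139−1) · (173−1) = 112 · 138 · 172 = 2658432.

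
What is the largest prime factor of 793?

61

793 = 13 · 61
61 is prime.
So 793 = 13 · 61; the largest prime factor is 61.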